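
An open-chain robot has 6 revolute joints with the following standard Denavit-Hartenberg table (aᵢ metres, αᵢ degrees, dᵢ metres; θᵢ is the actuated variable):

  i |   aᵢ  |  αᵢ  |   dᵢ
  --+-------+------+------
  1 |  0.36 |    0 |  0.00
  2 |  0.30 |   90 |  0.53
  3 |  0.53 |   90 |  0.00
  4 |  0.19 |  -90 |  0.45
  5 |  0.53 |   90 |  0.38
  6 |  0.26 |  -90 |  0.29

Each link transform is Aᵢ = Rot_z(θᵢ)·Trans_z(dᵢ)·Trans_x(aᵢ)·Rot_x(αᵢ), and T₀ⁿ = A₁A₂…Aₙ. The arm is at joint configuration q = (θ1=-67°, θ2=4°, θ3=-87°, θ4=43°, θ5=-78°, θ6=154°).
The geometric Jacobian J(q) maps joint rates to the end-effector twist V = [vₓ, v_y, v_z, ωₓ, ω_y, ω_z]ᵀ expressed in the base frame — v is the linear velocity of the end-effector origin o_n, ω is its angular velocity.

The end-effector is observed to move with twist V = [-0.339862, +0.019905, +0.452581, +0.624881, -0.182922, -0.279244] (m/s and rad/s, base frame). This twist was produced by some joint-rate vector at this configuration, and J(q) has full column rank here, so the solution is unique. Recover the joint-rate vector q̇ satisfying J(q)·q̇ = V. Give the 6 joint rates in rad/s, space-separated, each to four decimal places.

o_n = [-0.3843, -0.0487, 0.3187]
J₁: ẑ×o_n = [0.0487, -0.3843, 0.0000], ω = ẑ
J2: z=[0.0000, 0.0000, 1.0000] o=[0.1407, -0.3314, 0.0000] → [-0.2826, -0.5249, 0.0000, 0.0000, 0.0000, 1.0000]
J3: z=[-0.8910, -0.4540, 0.0000] o=[0.2769, -0.5987, 0.5300] → [0.0959, -0.1883, -0.7902, -0.8910, -0.4540, 0.0000]
J4: z=[-0.4534, 0.8898, -0.0523] o=[0.2895, -0.6234, 0.0007] → [0.3130, 0.1794, 0.3389, -0.4534, 0.8898, -0.0523]
J5: z=[-0.6678, -0.3002, 0.6811] o=[-0.0267, -0.2883, -0.1616] → [-0.3074, 0.0772, -0.2673, -0.6678, -0.3002, 0.6811]
J6: z=[0.4831, 0.5212, 0.7035] o=[-0.5806, 0.0210, -0.0104] → [0.2206, -0.0209, -0.1360, 0.4831, 0.5212, 0.7035]
q̇ = J⁺·V = [-0.3490, 0.3300, -0.6490, -0.3630, -0.0650, -0.3340]

-0.3490 0.3300 -0.6490 -0.3630 -0.0650 -0.3340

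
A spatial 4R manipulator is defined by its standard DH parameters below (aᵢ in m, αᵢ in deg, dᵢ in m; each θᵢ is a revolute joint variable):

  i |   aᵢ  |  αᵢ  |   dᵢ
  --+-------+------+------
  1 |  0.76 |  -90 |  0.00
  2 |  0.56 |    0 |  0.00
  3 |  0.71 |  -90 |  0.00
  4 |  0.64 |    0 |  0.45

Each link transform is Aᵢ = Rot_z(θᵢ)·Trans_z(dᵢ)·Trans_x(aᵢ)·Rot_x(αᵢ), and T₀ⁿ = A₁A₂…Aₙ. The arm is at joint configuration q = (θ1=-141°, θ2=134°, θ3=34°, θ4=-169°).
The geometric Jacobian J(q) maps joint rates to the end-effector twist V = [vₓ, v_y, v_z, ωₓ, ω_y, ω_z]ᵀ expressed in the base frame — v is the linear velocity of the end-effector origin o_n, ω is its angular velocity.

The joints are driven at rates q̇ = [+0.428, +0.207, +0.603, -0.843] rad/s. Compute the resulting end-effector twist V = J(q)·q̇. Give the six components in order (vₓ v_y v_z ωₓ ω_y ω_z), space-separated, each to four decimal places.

o_n = [-0.0766, -0.2192, 0.0203]
J₁: ẑ×o_n = [0.2192, -0.0766, 0.0000], ω = ẑ
J2: z=[0.6293, -0.7771, 0.0000] o=[-0.5906, -0.4783, 0.0000] → [-0.0158, -0.0128, 0.5625, 0.6293, -0.7771, 0.0000]
J3: z=[0.6293, -0.7771, 0.0000] o=[-0.2883, -0.2335, -0.4028] → [-0.3289, -0.2663, 0.1735, 0.6293, -0.7771, 0.0000]
J4: z=[0.1616, 0.1308, 0.9781] o=[0.2514, 0.2036, -0.5504] → [0.4882, -0.4131, -0.0254, 0.1616, 0.1308, 0.9781]
V = J·q̇ = [-0.5193, 0.1522, 0.2425, 0.3735, -0.7398, -0.3966]

-0.5193 0.1522 0.2425 0.3735 -0.7398 -0.3966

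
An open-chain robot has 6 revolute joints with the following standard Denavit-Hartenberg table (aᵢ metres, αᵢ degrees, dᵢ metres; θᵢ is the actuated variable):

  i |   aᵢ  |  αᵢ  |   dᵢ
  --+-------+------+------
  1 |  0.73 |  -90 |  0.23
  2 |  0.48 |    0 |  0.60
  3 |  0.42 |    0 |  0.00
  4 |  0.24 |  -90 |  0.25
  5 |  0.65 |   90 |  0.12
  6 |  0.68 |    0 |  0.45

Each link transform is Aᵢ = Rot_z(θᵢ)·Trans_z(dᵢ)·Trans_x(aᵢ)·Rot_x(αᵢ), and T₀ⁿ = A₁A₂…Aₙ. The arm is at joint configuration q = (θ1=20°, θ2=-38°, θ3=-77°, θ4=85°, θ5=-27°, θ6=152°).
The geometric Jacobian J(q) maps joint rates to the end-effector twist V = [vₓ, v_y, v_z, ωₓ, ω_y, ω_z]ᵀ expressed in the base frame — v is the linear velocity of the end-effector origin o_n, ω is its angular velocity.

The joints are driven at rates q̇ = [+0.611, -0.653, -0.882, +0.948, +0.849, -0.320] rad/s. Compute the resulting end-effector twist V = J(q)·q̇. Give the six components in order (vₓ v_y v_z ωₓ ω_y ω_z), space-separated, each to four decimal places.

-1.1341 0.5742 0.2029 0.8154 -0.6313 -0.0516

o_n = [0.7105, 1.6138, 0.5657]
J₁: ẑ×o_n = [-1.6138, 0.7105, 0.0000], ω = ẑ
J2: z=[-0.3420, 0.9397, 0.0000] o=[0.6860, 0.2497, 0.2300] → [0.3155, 0.1148, -0.4896, -0.3420, 0.9397, 0.0000]
J3: z=[-0.3420, 0.9397, 0.0000] o=[0.8362, 0.9429, 0.5255] → [0.0378, 0.0138, -0.1113, -0.3420, 0.9397, 0.0000]
J4: z=[-0.3420, 0.9397, 0.0000] o=[0.6694, 0.8821, 0.9062] → [-0.3199, -0.1164, -0.2888, -0.3420, 0.9397, 0.0000]
J5: z=[0.4698, 0.1710, -0.8660] o=[0.7792, 1.1882, 1.0262] → [0.2899, 0.2759, 0.2117, 0.4698, 0.1710, -0.8660]
J6: z=[-0.6742, 0.7028, -0.2270] o=[1.2060, 1.6575, 1.2118] → [-0.4640, -0.3231, 0.3777, -0.6742, 0.7028, -0.2270]
V = J·q̇ = [-1.1341, 0.5742, 0.2029, 0.8154, -0.6313, -0.0516]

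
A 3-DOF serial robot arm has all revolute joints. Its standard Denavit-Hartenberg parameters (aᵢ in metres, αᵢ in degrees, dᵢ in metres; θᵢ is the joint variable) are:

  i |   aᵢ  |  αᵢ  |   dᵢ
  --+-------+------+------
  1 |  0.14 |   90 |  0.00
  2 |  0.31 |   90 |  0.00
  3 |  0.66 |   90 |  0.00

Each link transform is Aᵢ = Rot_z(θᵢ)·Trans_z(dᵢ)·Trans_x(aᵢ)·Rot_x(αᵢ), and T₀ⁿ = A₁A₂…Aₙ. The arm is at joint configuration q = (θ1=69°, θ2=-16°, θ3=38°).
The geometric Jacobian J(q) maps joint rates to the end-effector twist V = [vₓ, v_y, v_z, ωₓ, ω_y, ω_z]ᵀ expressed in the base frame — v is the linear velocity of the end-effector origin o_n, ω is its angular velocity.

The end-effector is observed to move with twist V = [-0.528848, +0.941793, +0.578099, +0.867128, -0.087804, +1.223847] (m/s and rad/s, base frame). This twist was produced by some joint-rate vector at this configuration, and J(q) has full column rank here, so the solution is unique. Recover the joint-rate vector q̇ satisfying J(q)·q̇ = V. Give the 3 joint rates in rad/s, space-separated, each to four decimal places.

o_n = [0.7155, 0.7300, -0.2288]
J₁: ẑ×o_n = [-0.7300, 0.7155, 0.0000], ω = ẑ
J2: z=[0.9336, -0.3584, 0.0000] o=[0.0502, 0.1307, 0.0000] → [0.0820, 0.2136, 0.7979, 0.9336, -0.3584, 0.0000]
J3: z=[-0.0988, -0.2573, -0.9613] o=[0.1570, 0.4089, -0.0854] → [0.3456, -0.5510, 0.1120, -0.0988, -0.2573, -0.9613]
q̇ = J⁺·V = [0.4260, 0.8410, -0.8300]

0.4260 0.8410 -0.8300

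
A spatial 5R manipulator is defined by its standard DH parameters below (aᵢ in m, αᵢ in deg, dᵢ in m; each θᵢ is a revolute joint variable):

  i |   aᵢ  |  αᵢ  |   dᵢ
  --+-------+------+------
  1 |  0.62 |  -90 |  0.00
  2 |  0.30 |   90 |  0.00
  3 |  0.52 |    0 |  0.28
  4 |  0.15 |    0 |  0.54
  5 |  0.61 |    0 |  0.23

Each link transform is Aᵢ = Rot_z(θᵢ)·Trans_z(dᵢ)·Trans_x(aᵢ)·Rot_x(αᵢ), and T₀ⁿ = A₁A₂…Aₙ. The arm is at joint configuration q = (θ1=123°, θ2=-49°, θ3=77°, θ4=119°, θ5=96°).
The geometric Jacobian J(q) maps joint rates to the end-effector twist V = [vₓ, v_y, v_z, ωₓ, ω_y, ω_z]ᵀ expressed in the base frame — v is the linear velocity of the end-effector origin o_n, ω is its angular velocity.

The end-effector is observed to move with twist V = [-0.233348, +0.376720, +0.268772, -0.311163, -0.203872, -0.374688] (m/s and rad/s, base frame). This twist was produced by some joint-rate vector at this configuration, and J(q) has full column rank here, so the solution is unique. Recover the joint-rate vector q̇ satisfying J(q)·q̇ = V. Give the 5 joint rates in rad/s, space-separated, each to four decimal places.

o_n = [-0.0011, 0.1858, 1.0672]
J₁: ẑ×o_n = [-0.1858, -0.0011, 0.0000], ω = ẑ
J2: z=[-0.8387, -0.5446, 0.0000] o=[-0.3377, 0.5200, 0.0000] → [-0.5812, 0.8950, 0.4636, -0.8387, -0.5446, 0.0000]
J3: z=[0.4110, -0.6330, 0.6561] o=[-0.4449, 0.6850, 0.2264] → [-0.2046, -0.0545, 0.0757, 0.4110, -0.6330, 0.6561]
J4: z=[0.4110, -0.6330, 0.6561] o=[-0.7965, 0.2962, 0.4984] → [-0.2876, 0.2880, 0.4581, 0.4110, -0.6330, 0.6561]
J5: z=[0.4110, -0.6330, 0.6561] o=[-0.4883, -0.1024, 0.7438] → [-0.3937, 0.1867, 0.4269, 0.4110, -0.6330, 0.6561]
q̇ = J⁺·V = [-0.3760, 0.3720, -0.2970, -0.2830, 0.5820]

-0.3760 0.3720 -0.2970 -0.2830 0.5820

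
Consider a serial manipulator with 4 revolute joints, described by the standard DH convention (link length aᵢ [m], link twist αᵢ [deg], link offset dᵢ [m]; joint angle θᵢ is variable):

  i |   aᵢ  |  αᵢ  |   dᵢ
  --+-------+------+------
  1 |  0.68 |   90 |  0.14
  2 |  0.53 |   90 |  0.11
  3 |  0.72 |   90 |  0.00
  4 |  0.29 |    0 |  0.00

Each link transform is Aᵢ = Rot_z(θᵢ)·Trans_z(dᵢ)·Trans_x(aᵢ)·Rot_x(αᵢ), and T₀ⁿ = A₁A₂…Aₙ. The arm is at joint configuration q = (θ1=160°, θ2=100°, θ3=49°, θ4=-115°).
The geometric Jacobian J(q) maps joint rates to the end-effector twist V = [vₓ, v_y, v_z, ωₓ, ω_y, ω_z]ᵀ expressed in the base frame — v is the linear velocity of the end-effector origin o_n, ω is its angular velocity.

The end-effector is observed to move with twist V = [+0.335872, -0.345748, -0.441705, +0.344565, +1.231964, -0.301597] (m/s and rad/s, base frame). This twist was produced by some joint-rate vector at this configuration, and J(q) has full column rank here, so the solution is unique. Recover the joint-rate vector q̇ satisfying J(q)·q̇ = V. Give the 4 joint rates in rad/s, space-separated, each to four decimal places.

o_n = [-0.0535, 0.6164, 1.0023]
J₁: ẑ×o_n = [-0.6164, -0.0535, 0.0000], ω = ẑ
J2: z=[0.3420, 0.9397, 0.0000] o=[-0.6390, 0.2326, 0.1400] → [0.8103, -0.2949, -0.4189, 0.3420, 0.9397, 0.0000]
J3: z=[-0.9254, 0.3368, 0.1736] o=[-0.5149, 0.3045, 0.6619] → [0.0605, 0.3951, -0.4440, -0.9254, 0.3368, 0.1736]
J4: z=[-0.1012, -0.6613, 0.7432] o=[-0.2520, 0.7870, 1.1271] → [0.2094, 0.1349, 0.1485, -0.1012, -0.6613, 0.7432]
q̇ = J⁺·V = [0.2460, 0.7920, 0.0010, -0.7370]

0.2460 0.7920 0.0010 -0.7370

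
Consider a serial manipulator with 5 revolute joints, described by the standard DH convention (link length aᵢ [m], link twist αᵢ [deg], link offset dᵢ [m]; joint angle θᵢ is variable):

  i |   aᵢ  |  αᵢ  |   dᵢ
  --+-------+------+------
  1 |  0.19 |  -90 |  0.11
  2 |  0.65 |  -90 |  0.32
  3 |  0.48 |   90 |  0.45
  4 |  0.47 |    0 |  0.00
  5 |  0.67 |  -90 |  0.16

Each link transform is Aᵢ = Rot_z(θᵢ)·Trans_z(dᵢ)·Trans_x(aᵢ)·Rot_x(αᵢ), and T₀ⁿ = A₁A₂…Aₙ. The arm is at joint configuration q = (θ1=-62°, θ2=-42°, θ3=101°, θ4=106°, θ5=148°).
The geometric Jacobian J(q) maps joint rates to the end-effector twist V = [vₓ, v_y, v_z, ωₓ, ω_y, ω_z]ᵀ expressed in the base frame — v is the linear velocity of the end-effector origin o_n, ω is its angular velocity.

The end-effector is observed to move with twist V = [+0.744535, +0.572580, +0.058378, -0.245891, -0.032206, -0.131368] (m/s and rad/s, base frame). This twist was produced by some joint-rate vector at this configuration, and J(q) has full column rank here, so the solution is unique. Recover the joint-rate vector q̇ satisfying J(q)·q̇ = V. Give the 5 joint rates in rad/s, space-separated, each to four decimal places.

0.8620 -0.3740 0.6800 -0.6030 -0.1400

o_n = [0.5526, -0.7693, 0.4373]
J₁: ẑ×o_n = [0.7693, 0.5526, -0.0000], ω = ẑ
J2: z=[0.8829, 0.4695, 0.0000] o=[0.0892, -0.1678, 0.1100] → [0.1537, -0.2890, -0.7487, 0.8829, 0.4695, 0.0000]
J3: z=[0.3141, -0.5908, -0.7431] o=[0.5985, -0.4440, 0.5449] → [-0.1782, 0.0679, -0.1293, 0.3141, -0.5908, -0.7431]
J4: z=[0.1740, -0.7337, 0.6568] o=[0.2919, -0.8710, 0.1492] → [-0.2781, 0.1211, 0.2090, 0.1740, -0.7337, 0.6568]
J5: z=[0.1740, -0.7337, 0.6568] o=[0.5547, -1.0944, -0.1700] → [-0.6591, -0.1071, 0.0550, 0.1740, -0.7337, 0.6568]
q̇ = J⁺·V = [0.8620, -0.3740, 0.6800, -0.6030, -0.1400]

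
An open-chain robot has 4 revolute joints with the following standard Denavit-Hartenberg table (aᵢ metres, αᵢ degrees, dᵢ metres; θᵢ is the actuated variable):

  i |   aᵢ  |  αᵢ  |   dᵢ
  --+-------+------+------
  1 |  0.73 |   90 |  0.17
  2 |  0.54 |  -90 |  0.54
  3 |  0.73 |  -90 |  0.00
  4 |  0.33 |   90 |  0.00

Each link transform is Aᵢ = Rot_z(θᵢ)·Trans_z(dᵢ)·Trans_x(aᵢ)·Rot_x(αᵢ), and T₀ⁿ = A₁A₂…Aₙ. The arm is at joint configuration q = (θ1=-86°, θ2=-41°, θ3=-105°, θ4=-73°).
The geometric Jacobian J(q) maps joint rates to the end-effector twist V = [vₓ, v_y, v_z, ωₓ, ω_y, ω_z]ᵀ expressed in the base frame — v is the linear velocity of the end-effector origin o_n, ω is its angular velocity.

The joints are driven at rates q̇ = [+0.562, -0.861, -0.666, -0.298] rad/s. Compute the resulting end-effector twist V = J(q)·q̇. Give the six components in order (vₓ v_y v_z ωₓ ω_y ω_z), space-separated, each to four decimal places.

0.9246 -0.3453 -0.0356 0.8902 0.7180 0.2482

o_n = [-1.2525, -1.2736, 0.1942]
J₁: ẑ×o_n = [1.2736, -1.2525, 0.0000], ω = ẑ
J2: z=[-0.9976, -0.0698, 0.0000] o=[0.0509, -0.7282, 0.1700] → [-0.0017, 0.0242, 0.4531, -0.9976, -0.0698, 0.0000]
J3: z=[0.0458, -0.6545, 0.7547] o=[-0.4593, -1.1724, -0.1843] → [-0.1714, -0.6160, -0.5237, 0.0458, -0.6545, 0.7547]
J4: z=[-0.2073, -0.7453, -0.6337] o=[-1.1727, -1.0794, -0.0603] → [-0.3128, 0.1034, -0.0192, -0.2073, -0.7453, -0.6337]
V = J·q̇ = [0.9246, -0.3453, -0.0356, 0.8902, 0.7180, 0.2482]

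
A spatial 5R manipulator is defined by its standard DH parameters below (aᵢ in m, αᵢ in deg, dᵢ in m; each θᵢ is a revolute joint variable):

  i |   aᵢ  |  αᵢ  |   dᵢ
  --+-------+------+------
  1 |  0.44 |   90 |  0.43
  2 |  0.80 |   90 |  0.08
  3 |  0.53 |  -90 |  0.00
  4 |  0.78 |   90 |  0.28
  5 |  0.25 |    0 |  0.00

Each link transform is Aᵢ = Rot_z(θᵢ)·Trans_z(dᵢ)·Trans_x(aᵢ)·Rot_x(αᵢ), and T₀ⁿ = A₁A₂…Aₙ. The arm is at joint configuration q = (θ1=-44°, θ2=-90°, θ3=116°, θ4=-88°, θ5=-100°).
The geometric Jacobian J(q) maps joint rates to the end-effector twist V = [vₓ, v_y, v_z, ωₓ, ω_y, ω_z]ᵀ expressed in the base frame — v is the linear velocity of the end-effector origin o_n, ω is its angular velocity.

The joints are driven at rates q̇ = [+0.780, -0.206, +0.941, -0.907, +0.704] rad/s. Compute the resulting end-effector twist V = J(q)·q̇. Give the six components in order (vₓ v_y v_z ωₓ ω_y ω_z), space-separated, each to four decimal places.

o_n = [-0.6053, -0.2005, -0.0960]
J₁: ẑ×o_n = [0.2005, -0.6053, 0.0000], ω = ẑ
J2: z=[-0.6947, -0.7193, 0.0000] o=[0.3165, -0.3056, 0.4300] → [0.3784, -0.3654, -0.7361, -0.6947, -0.7193, 0.0000]
J3: z=[-0.7193, 0.6947, -0.0000] o=[0.2609, -0.3632, -0.3700] → [0.1903, 0.1971, 0.4846, -0.7193, 0.6947, -0.0000]
J4: z=[0.3045, 0.3153, 0.8988] o=[-0.0700, -0.7059, -0.1377] → [-0.4411, -0.4938, 0.3227, 0.3045, 0.3153, 0.8988]
J5: z=[0.5989, 0.6704, -0.4381] o=[-0.5624, -0.0937, 0.1259] → [-0.1956, 0.1517, -0.0353, 0.5989, 0.6704, -0.4381]
V = J·q̇ = [0.5199, 0.3433, 0.2902, -0.3884, 0.9878, -0.3436]

0.5199 0.3433 0.2902 -0.3884 0.9878 -0.3436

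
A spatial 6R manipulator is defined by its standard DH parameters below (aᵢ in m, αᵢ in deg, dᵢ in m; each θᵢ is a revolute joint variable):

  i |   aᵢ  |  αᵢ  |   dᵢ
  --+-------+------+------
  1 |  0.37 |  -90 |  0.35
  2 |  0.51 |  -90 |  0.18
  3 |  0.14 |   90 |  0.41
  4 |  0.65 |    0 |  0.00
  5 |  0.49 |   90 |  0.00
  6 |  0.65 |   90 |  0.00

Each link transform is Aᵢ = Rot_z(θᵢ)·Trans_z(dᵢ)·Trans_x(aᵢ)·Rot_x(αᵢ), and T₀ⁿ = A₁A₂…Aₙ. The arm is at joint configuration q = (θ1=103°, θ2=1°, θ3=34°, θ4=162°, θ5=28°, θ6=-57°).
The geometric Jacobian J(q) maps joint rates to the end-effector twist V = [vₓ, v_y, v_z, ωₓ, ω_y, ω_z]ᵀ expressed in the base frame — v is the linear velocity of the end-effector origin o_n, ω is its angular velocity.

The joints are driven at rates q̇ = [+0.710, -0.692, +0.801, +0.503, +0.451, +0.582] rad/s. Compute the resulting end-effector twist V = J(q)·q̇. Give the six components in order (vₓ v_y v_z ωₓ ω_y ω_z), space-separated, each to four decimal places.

-1.0684 -0.1267 0.5421 -0.2472 0.3798 -0.6718

o_n = [-0.3319, -0.6086, -0.0989]
J₁: ẑ×o_n = [0.6086, -0.3319, 0.0000], ω = ẑ
J2: z=[-0.9744, -0.2250, 0.0000] o=[-0.0832, 0.3605, 0.3500] → [0.1010, -0.4374, 0.8883, -0.9744, -0.2250, 0.0000]
J3: z=[0.0039, -0.0170, -0.9998] o=[-0.3733, 0.8169, 0.3411] → [-1.4178, -0.0397, -0.0049, 0.0039, -0.0170, -0.9998]
J4: z=[-0.9336, 0.3583, -0.0098] o=[-0.3215, 0.9406, -0.0709] → [-0.0252, -0.0260, 1.4499, -0.9336, 0.3583, -0.0098]
J5: z=[-0.9336, 0.3583, -0.0098] o=[-0.5423, 0.3601, -0.2627] → [0.0493, 0.1509, 0.8289, -0.9336, 0.3583, -0.0098]
J6: z=[-0.0584, -0.1788, -0.9821] o=[-0.7156, -0.0889, -0.1707] → [-0.5233, -0.3727, 0.0990, -0.0584, -0.1788, -0.9821]
V = J·q̇ = [-1.0684, -0.1267, 0.5421, -0.2472, 0.3798, -0.6718]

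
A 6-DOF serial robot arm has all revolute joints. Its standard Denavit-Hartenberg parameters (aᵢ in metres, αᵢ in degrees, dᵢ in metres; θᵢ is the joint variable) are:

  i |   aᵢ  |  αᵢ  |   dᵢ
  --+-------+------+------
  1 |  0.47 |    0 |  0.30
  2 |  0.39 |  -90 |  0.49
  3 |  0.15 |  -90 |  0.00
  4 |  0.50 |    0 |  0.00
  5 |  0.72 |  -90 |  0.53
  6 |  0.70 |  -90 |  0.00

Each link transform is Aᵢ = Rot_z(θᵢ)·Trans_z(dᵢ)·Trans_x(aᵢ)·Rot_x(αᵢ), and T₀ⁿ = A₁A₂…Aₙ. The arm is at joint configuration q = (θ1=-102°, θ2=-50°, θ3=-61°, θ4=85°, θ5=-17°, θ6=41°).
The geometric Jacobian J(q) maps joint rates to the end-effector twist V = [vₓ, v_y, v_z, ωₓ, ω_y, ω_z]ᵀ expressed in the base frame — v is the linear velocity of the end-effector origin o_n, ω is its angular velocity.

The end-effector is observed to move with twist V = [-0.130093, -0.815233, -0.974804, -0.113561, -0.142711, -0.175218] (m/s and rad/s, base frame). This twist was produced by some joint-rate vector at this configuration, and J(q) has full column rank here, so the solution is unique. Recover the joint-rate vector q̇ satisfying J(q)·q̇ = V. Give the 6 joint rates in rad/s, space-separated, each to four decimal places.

0.1050 0.6680 0.3750 0.6960 -0.0900 0.8070

o_n = [-1.5570, 0.6393, 1.3340]
J₁: ẑ×o_n = [-0.6393, -1.5570, 0.0000], ω = ẑ
J2: z=[0.0000, 0.0000, 1.0000] o=[-0.0977, -0.4597, 0.3000] → [-1.0991, -1.4592, 0.0000, 0.0000, 0.0000, 1.0000]
J3: z=[0.4695, -0.8829, 0.0000] o=[-0.4421, -0.6428, 0.7900] → [-0.4803, -0.2554, -0.3824, 0.4695, -0.8829, 0.0000]
J4: z=[-0.7722, -0.4106, -0.4848] o=[-0.5063, -0.6770, 0.9212] → [0.4687, 0.8282, -1.4479, -0.7722, -0.4106, -0.4848]
J5: z=[-0.7722, -0.4106, -0.4848] o=[-0.7588, -0.2471, 0.9593] → [0.2759, 0.6763, -1.0123, -0.7722, -0.4106, -0.4848]
J6: z=[0.2210, 0.5418, -0.8109] o=[-1.5969, 0.0633, 0.9383] → [0.6815, -0.1199, 0.1057, 0.2210, 0.5418, -0.8109]
q̇ = J⁺·V = [0.1050, 0.6680, 0.3750, 0.6960, -0.0900, 0.8070]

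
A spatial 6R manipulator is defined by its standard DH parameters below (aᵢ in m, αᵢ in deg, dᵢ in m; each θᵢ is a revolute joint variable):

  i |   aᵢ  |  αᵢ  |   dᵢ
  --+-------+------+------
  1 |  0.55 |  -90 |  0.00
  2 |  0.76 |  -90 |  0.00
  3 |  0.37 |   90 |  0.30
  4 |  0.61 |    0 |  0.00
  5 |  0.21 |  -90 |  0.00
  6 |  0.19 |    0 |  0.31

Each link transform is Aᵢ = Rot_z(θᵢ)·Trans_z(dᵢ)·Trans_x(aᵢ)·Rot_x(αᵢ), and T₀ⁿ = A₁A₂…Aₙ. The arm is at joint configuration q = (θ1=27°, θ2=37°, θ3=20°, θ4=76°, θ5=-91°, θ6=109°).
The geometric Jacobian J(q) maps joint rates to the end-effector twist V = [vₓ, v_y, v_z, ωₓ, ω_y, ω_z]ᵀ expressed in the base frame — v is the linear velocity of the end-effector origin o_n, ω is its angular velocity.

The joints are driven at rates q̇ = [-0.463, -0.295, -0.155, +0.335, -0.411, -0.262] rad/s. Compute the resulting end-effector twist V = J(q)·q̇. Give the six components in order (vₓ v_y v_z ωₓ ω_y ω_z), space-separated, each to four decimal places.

o_n = [1.0560, 0.0642, -1.7602]
J₁: ẑ×o_n = [-0.0642, 1.0560, 0.0000], ω = ẑ
J2: z=[-0.4540, 0.8910, 0.0000] o=[0.4901, 0.2497, 0.0000] → [-1.5684, -0.7991, -0.4200, -0.4540, 0.8910, 0.0000]
J3: z=[-0.5362, -0.2732, -0.7986] o=[1.0309, 0.5253, -0.4574] → [-0.0123, -0.7187, 0.2541, -0.5362, -0.2732, -0.7986]
J4: z=[-0.1832, 0.9613, -0.2058] o=[1.1749, 0.4566, -0.9062] → [-0.9017, -0.1320, 0.1862, -0.1832, 0.9613, -0.2058]
J5: z=[-0.1832, 0.9613, -0.2058] o=[0.9791, 0.3002, -1.4624] → [-0.3349, -0.0704, -0.0307, -0.1832, 0.9613, -0.2058]
J6: z=[-0.3047, -0.2546, -0.9178] o=[1.1753, 0.3223, -1.5337] → [-0.1792, 0.0405, 0.0483, -0.3047, -0.2546, -0.9178]
V = J·q̇ = [0.3768, -0.1677, 0.1469, 0.3108, -0.2269, -0.0831]

0.3768 -0.1677 0.1469 0.3108 -0.2269 -0.0831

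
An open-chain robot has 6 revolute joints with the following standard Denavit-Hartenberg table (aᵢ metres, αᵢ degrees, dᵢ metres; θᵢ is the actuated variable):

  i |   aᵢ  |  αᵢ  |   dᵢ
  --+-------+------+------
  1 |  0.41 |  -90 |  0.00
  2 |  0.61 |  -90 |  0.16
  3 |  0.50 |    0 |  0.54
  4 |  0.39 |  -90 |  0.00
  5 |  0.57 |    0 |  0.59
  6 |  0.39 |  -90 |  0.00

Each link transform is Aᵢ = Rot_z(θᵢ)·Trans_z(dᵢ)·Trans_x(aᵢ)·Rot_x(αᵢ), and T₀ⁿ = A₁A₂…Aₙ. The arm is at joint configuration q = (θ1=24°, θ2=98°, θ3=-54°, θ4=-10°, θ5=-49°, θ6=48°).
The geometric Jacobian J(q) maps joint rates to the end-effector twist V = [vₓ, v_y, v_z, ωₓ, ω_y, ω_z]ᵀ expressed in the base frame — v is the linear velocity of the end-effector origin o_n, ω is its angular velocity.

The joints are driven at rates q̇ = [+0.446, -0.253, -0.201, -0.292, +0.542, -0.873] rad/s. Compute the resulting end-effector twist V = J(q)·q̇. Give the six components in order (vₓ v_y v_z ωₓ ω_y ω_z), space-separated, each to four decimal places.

o_n = [-1.3022, 0.8903, -1.7852]
J₁: ẑ×o_n = [-0.8903, -1.3022, 0.0000], ω = ẑ
J2: z=[-0.4067, 0.9135, 0.0000] o=[0.3746, 0.1668, 0.0000] → [-1.6308, -0.7261, 1.2375, -0.4067, 0.9135, 0.0000]
J3: z=[-0.9047, -0.4028, 0.1392] o=[0.2319, 0.2784, -0.6041] → [0.3906, -1.2820, -1.1715, -0.9047, -0.4028, 0.1392]
J4: z=[-0.9047, -0.4028, 0.1392] o=[-0.4585, 0.4138, -0.8199] → [0.3225, -0.9906, -0.7709, -0.9047, -0.4028, 0.1392]
J5: z=[0.0640, -0.4513, -0.8900] o=[-0.6228, 0.7243, -0.9892] → [0.5070, 0.6556, -0.2960, 0.0640, -0.4513, -0.8900]
J6: z=[0.0640, -0.4513, -0.8900] o=[-1.1317, 0.5826, -1.6168] → [0.3499, 0.1625, -0.0572, 0.0640, -0.4513, -0.8900]
V = J·q̇ = [-0.1878, 0.3634, 0.0370, 0.5277, 0.1168, 0.6720]

-0.1878 0.3634 0.0370 0.5277 0.1168 0.6720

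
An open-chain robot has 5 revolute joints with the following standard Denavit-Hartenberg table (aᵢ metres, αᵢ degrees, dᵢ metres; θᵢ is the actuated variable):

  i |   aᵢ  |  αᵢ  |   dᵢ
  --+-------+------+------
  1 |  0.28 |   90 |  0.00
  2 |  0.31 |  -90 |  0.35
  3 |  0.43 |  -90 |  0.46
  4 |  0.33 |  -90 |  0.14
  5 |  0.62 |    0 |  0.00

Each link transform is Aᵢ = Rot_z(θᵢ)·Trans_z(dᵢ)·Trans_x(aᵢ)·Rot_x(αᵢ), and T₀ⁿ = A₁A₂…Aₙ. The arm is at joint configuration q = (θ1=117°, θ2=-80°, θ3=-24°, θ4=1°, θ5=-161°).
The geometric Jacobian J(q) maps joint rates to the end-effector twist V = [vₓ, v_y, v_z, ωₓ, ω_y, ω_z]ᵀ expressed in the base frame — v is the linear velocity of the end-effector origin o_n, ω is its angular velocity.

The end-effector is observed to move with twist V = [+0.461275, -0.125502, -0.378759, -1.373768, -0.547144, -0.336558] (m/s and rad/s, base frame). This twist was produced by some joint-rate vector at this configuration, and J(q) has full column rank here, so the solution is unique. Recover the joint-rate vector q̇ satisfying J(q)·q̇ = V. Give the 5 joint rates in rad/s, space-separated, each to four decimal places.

-0.0880 -0.8870 -0.3160 0.6440 -0.4070

o_n = [-0.2861, 0.8003, -0.5179]
J₁: ẑ×o_n = [-0.8003, -0.2861, 0.0000], ω = ẑ
J2: z=[0.8910, 0.4540, 0.0000] o=[-0.1271, 0.2495, 0.0000] → [-0.2351, 0.4615, 0.5630, 0.8910, 0.4540, 0.0000]
J3: z=[-0.4471, 0.8775, 0.1736] o=[0.1603, 0.4563, -0.3053] → [-0.2463, -0.1726, 0.2379, -0.4471, 0.8775, 0.1736]
J4: z=[-0.8460, -0.3518, -0.4006] o=[0.0795, 1.0002, -0.6123] → [-0.1132, 0.2263, 0.0405, -0.8460, -0.3518, -0.4006]
J5: z=[0.4420, -0.8830, -0.1579] o=[0.0594, 1.0534, -0.9662] → [-0.4358, -0.1435, -0.4170, 0.4420, -0.8830, -0.1579]
q̇ = J⁺·V = [-0.0880, -0.8870, -0.3160, 0.6440, -0.4070]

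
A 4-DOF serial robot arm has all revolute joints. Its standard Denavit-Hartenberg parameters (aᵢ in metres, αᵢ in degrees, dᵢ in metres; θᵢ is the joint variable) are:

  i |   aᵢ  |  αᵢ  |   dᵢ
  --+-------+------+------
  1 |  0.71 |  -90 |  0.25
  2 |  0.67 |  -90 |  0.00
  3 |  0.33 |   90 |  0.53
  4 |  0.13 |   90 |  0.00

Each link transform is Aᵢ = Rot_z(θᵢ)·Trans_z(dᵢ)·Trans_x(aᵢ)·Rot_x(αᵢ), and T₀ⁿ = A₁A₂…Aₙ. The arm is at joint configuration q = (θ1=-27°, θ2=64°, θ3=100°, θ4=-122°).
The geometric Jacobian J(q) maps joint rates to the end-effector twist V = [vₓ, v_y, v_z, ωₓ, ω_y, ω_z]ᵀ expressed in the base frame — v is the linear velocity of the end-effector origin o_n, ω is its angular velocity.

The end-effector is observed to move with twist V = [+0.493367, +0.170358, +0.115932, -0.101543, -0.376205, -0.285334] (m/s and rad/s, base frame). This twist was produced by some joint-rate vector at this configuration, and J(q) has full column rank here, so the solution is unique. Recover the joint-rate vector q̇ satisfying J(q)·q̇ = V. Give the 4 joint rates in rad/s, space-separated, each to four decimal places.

o_n = [0.4237, -0.5045, -0.4954]
J₁: ẑ×o_n = [0.5045, 0.4237, -0.0000], ω = ẑ
J2: z=[0.4540, 0.8910, 0.0000] o=[0.6326, -0.3223, 0.2500] → [-0.6642, 0.3384, 0.1034, 0.4540, 0.8910, 0.0000]
J3: z=[-0.8008, 0.4080, -0.4384] o=[0.8943, -0.4557, -0.3522] → [-0.0799, 0.0916, 0.2311, -0.8008, 0.4080, -0.4384]
J4: z=[0.3058, -0.3507, -0.8851] o=[0.2999, -0.5176, -0.5330] → [-0.0016, -0.1210, 0.0474, 0.3058, -0.3507, -0.8851]
q̇ = J⁺·V = [0.7690, -0.2080, 0.3900, 0.9980]

0.7690 -0.2080 0.3900 0.9980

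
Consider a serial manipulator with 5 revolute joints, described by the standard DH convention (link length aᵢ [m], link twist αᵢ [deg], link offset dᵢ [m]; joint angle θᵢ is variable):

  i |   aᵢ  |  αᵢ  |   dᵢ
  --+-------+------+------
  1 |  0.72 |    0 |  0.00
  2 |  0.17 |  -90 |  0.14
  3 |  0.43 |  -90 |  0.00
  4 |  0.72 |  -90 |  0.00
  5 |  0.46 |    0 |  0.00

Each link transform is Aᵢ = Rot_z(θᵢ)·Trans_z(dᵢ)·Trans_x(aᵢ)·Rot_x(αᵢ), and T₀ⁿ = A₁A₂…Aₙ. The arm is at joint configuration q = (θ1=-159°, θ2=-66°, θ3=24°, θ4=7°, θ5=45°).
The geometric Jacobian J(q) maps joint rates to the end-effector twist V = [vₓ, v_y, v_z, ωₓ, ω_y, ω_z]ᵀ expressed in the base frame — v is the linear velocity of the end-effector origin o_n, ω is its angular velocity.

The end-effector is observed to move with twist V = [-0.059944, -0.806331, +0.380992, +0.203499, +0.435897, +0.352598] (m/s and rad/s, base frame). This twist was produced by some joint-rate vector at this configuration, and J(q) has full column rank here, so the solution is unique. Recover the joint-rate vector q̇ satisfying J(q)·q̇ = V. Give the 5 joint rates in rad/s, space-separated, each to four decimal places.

o_n = [-1.7438, 0.9938, -0.1597]
J₁: ẑ×o_n = [-0.9938, -1.7438, 0.0000], ω = ẑ
J2: z=[0.0000, 0.0000, 1.0000] o=[-0.6722, -0.2580, 0.0000] → [-1.2518, -1.0716, 0.0000, 0.0000, 0.0000, 1.0000]
J3: z=[-0.7071, -0.7071, 0.0000] o=[-0.7924, -0.1378, 0.1400] → [0.2119, -0.2119, -1.4729, -0.7071, -0.7071, 0.0000]
J4: z=[0.2876, -0.2876, -0.9135] o=[-1.0702, 0.1400, -0.0349] → [0.8159, 0.6513, 0.0518, 0.2876, -0.2876, -0.9135]
J5: z=[0.7806, 0.6231, 0.0496] o=[-1.4697, 0.6636, -0.3256] → [0.0870, -0.1430, 0.4285, 0.7806, 0.6231, 0.0496]
q̇ = J⁺·V = [0.8980, -0.9900, -0.2020, -0.4730, 0.2520]

0.8980 -0.9900 -0.2020 -0.4730 0.2520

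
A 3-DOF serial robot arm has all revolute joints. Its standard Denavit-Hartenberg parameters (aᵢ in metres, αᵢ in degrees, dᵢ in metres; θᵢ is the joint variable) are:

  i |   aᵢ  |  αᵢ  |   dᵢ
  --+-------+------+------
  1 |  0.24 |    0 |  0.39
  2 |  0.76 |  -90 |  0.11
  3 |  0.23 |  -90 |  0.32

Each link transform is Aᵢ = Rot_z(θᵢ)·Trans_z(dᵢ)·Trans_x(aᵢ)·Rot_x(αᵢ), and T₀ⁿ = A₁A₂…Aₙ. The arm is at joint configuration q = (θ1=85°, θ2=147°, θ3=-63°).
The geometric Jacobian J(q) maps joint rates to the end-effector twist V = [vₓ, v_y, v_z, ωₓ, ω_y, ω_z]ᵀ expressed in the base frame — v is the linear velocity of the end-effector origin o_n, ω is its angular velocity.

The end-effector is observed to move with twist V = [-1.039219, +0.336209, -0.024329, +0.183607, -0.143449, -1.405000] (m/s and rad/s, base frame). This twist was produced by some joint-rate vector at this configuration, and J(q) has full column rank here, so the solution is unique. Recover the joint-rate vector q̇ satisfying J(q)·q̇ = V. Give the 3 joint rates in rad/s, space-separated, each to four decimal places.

o_n = [-0.2591, -0.6391, 0.7049]
J₁: ẑ×o_n = [0.6391, -0.2591, 0.0000], ω = ẑ
J2: z=[0.0000, 0.0000, 1.0000] o=[0.0209, 0.2391, 0.3900] → [0.8782, -0.2800, 0.0000, 0.0000, 0.0000, 1.0000]
J3: z=[0.7880, -0.6157, 0.0000] o=[-0.4470, -0.3598, 0.5000] → [-0.1262, -0.1615, -0.1044, 0.7880, -0.6157, 0.0000]
q̇ = J⁺·V = [-0.9370, -0.4680, 0.2330]

-0.9370 -0.4680 0.2330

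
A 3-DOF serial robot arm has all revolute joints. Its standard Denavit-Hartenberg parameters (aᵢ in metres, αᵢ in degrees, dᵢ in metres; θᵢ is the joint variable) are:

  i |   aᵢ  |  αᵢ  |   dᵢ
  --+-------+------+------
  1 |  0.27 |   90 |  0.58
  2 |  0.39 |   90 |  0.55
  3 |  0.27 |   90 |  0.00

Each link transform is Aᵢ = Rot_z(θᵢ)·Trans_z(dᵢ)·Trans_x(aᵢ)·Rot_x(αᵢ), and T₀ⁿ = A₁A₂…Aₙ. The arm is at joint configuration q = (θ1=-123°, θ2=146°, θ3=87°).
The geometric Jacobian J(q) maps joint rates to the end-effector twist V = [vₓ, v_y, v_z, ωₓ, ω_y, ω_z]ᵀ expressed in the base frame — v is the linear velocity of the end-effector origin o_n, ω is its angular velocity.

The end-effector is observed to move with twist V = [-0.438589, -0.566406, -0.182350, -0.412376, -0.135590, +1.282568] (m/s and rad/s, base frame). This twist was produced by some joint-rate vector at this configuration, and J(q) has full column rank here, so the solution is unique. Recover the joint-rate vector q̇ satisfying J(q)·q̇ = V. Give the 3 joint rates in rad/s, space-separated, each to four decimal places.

o_n = [-0.6520, 0.5009, 0.8060]
J₁: ẑ×o_n = [-0.5009, -0.6520, 0.0000], ω = ẑ
J2: z=[-0.8387, 0.5446, 0.0000] o=[-0.1471, -0.2264, 0.5800] → [0.1231, 0.1895, -0.3350, -0.8387, 0.5446, 0.0000]
J3: z=[-0.3046, -0.4690, 0.8290] o=[-0.4322, 0.3443, 0.7981] → [-0.1336, -0.1798, -0.1508, -0.3046, -0.4690, 0.8290]
q̇ = J⁺·V = [0.7810, 0.2720, 0.6050]

0.7810 0.2720 0.6050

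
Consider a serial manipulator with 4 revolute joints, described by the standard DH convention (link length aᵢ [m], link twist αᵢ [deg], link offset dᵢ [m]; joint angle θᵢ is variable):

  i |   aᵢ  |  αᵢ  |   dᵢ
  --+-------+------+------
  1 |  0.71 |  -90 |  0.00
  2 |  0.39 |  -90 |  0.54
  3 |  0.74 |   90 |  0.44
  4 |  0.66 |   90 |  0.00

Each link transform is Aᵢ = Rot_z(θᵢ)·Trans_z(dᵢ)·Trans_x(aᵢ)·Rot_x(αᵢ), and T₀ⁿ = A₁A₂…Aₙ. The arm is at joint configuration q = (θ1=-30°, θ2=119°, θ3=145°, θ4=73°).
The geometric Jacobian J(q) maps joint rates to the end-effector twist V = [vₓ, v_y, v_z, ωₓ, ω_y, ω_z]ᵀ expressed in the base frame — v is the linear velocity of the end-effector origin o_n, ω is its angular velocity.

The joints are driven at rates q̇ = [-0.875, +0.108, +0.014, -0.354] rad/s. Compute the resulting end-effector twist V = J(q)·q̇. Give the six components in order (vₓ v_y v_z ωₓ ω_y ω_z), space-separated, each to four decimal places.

o_n = [-0.0369, 0.0269, 0.8466]
J₁: ẑ×o_n = [-0.0269, -0.0369, 0.0000], ω = ẑ
J2: z=[0.5000, 0.8660, 0.0000] o=[0.6149, -0.3550, 0.0000] → [0.7332, -0.4233, 0.7554, 0.5000, 0.8660, 0.0000]
J3: z=[-0.7574, 0.4373, 0.4848] o=[0.7211, 0.2072, -0.3411] → [0.6068, 0.5321, 0.4680, -0.7574, 0.4373, 0.4848]
J4: z=[-0.6504, -0.5704, -0.5017] o=[0.4301, -0.1149, 0.4024] → [-0.1822, 0.5232, -0.3586, -0.6504, -0.5704, -0.5017]
V = J·q̇ = [0.1758, -0.1912, 0.2151, 0.2736, 0.3016, -0.6906]

0.1758 -0.1912 0.2151 0.2736 0.3016 -0.6906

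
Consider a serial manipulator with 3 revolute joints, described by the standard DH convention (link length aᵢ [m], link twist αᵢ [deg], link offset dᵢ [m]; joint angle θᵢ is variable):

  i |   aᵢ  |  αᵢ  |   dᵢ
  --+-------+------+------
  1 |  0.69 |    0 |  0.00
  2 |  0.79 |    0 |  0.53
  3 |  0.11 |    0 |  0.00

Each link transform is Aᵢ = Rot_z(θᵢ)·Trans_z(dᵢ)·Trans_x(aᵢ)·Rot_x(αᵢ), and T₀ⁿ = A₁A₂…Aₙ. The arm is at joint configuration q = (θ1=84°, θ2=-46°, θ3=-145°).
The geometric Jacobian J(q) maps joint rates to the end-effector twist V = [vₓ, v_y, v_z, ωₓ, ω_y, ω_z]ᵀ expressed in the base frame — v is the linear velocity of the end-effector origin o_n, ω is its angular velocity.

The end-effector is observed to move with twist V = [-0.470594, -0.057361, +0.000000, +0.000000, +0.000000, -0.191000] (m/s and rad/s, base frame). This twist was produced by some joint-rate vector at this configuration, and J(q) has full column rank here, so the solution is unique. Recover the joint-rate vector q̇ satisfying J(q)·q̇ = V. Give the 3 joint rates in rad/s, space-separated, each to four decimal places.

0.7940 -0.9880 0.0030

o_n = [0.6625, 1.0674, 0.5300]
J₁: ẑ×o_n = [-1.0674, 0.6625, 0.0000], ω = ẑ
J2: z=[0.0000, 0.0000, 1.0000] o=[0.0721, 0.6862, 0.0000] → [-0.3812, 0.5904, 0.0000, 0.0000, 0.0000, 1.0000]
J3: z=[0.0000, 0.0000, 1.0000] o=[0.6947, 1.1726, 0.5300] → [0.1052, -0.0322, 0.0000, 0.0000, 0.0000, 1.0000]
q̇ = J⁺·V = [0.7940, -0.9880, 0.0030]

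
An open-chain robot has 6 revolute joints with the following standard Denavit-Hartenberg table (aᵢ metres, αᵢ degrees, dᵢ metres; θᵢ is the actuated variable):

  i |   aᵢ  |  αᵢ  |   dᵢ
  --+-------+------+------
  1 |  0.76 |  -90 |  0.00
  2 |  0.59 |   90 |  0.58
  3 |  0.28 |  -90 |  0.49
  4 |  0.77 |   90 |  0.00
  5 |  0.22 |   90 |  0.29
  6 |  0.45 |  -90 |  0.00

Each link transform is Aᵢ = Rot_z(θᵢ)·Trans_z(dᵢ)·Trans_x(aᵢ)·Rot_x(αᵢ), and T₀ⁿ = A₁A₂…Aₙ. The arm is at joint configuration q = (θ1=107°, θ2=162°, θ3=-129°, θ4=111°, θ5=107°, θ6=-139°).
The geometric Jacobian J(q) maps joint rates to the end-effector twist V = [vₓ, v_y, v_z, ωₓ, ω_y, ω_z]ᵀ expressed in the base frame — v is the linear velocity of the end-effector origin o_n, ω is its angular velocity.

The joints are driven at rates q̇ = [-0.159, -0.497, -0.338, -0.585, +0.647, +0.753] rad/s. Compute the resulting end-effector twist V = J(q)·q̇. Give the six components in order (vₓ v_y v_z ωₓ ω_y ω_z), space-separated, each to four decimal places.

0.3057 0.0421 -0.2235 0.4857 0.2456 1.1772

o_n = [-0.6905, -0.0070, 0.0895]
J₁: ẑ×o_n = [0.0070, -0.6905, 0.0000], ω = ẑ
J2: z=[-0.9563, -0.2924, 0.0000] o=[-0.2222, 0.7268, 0.0000] → [-0.0262, 0.0856, 0.5648, -0.9563, -0.2924, 0.0000]
J3: z=[-0.0903, 0.2955, -0.9511] o=[-0.6128, 0.0206, -0.1823] → [0.0541, 0.0984, 0.0255, -0.0903, 0.2955, -0.9511]
J4: z=[0.8179, -0.5228, -0.2402] o=[-0.4980, 0.3893, -0.5939] → [-0.4524, -0.5127, -0.4248, 0.8179, -0.5228, -0.2402]
J5: z=[0.5628, 0.6406, 0.5224] o=[-0.5898, -0.0438, 0.0361] → [0.0150, -0.0826, 0.0852, 0.5628, 0.6406, 0.5224]
J6: z=[0.1251, -0.6907, 0.7122] o=[-0.2468, 0.0682, 0.0845] → [0.0501, -0.3166, -0.3158, 0.1251, -0.6907, 0.7122]
V = J·q̇ = [0.3057, 0.0421, -0.2235, 0.4857, 0.2456, 1.1772]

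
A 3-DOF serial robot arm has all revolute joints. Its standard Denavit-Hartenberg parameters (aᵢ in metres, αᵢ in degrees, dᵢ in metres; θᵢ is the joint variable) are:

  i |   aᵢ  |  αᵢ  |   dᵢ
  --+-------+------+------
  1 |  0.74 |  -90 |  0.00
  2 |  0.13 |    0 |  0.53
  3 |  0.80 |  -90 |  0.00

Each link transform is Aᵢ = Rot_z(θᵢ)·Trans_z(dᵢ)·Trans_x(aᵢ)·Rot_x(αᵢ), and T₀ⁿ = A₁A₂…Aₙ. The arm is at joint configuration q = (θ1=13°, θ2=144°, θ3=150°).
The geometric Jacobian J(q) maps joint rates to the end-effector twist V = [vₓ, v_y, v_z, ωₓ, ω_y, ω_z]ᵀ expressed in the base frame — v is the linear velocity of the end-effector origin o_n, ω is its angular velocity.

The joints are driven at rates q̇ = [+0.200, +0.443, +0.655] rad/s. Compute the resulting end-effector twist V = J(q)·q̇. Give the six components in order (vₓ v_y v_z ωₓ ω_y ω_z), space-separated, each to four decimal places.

0.6024 0.3362 -0.3107 -0.2470 1.0699 0.2000

o_n = [0.8164, 0.7324, 0.6544]
J₁: ẑ×o_n = [-0.7324, 0.8164, 0.0000], ω = ẑ
J2: z=[-0.2250, 0.9744, 0.0000] o=[0.7210, 0.1665, 0.0000] → [0.6377, 0.1472, -0.2202, -0.2250, 0.9744, 0.0000]
J3: z=[-0.2250, 0.9744, 0.0000] o=[0.4993, 0.6592, -0.0764] → [0.7121, 0.1644, -0.3254, -0.2250, 0.9744, 0.0000]
V = J·q̇ = [0.6024, 0.3362, -0.3107, -0.2470, 1.0699, 0.2000]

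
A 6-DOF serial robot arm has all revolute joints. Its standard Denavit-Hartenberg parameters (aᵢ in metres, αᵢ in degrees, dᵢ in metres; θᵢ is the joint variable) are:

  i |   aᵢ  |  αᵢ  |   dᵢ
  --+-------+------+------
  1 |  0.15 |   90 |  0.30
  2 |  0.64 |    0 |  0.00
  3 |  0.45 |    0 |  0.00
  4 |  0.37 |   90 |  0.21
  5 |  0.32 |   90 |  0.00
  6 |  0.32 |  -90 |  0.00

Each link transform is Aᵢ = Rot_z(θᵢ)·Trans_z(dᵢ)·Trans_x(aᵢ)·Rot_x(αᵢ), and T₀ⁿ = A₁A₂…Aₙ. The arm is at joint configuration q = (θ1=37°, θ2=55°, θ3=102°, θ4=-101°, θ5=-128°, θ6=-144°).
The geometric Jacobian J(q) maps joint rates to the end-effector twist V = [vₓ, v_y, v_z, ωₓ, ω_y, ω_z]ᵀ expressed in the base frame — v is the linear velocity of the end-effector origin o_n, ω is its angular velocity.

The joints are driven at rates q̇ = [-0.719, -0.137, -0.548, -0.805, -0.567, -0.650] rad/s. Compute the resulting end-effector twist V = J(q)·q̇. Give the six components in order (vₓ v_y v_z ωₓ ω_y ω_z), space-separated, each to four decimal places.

0.7748 0.3170 0.1345 -1.2842 1.3990 0.0227

o_n = [0.2034, -0.0493, 1.3808]
J₁: ẑ×o_n = [0.0493, 0.2034, -0.0000], ω = ẑ
J2: z=[0.6018, -0.7986, 0.0000] o=[0.1198, 0.0903, 0.3000] → [-0.8632, -0.6505, -0.0172, 0.6018, -0.7986, 0.0000]
J3: z=[0.6018, -0.7986, 0.0000] o=[0.4130, 0.3112, 0.8243] → [-0.4445, -0.3349, -0.3843, 0.6018, -0.7986, 0.0000]
J4: z=[0.6018, -0.7986, 0.0000] o=[0.0821, 0.0619, 1.0001] → [-0.3041, -0.2291, 0.0299, 0.6018, -0.7986, 0.0000]
J5: z=[0.6621, 0.4989, -0.5592] o=[0.3738, 0.0187, 1.3068] → [-0.0011, 0.0463, 0.0399, 0.6621, 0.4989, -0.5592]
J6: z=[0.0186, -0.7569, -0.6533] o=[0.1340, 0.1538, 1.1435] → [-0.3123, -0.0498, 0.0488, 0.0186, -0.7569, -0.6533]
V = J·q̇ = [0.7748, 0.3170, 0.1345, -1.2842, 1.3990, 0.0227]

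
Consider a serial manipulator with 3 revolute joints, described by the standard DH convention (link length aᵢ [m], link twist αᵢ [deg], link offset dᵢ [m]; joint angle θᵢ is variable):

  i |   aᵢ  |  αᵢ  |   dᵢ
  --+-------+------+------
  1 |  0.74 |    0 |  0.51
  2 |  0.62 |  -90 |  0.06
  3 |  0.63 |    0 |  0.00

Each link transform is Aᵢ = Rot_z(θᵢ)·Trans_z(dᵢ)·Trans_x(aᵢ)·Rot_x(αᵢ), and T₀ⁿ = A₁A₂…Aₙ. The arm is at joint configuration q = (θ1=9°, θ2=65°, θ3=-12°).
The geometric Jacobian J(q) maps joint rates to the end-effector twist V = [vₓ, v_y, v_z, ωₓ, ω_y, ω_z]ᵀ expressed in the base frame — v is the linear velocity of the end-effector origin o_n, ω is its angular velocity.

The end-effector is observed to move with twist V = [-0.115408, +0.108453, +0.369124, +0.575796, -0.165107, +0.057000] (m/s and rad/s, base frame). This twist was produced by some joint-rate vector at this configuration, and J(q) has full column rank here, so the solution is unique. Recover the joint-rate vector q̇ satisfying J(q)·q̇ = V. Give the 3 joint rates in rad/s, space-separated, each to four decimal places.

o_n = [1.0716, 1.3041, 0.7010]
J₁: ẑ×o_n = [-1.3041, 1.0716, 0.0000], ω = ẑ
J2: z=[0.0000, 0.0000, 1.0000] o=[0.7309, 0.1158, 0.5100] → [-1.1883, 0.3408, 0.0000, 0.0000, 0.0000, 1.0000]
J3: z=[-0.9613, 0.2756, 0.0000] o=[0.9018, 0.7117, 0.5700] → [0.0361, 0.1259, -0.6162, -0.9613, 0.2756, 0.0000]
q̇ = J⁺·V = [0.2250, -0.1680, -0.5990]

0.2250 -0.1680 -0.5990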